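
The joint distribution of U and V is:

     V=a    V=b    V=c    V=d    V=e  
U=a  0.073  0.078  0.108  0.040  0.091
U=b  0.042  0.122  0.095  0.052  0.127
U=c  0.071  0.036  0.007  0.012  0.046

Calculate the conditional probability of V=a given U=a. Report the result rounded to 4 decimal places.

0.1872

P(U=a) = 0.073 + 0.078 + 0.108 + 0.040 + 0.091 = 0.390.
P(V=a | U=a) = 0.073/0.390 = 0.1872.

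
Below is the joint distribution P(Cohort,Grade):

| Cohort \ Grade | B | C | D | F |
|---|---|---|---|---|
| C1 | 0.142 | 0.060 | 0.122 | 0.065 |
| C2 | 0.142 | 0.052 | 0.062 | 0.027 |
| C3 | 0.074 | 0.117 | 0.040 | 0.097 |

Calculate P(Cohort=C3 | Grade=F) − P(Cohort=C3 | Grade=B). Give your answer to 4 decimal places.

P(Grade=F) = 0.065 + 0.027 + 0.097 = 0.189; P(Cohort=C3 | Grade=F) = 0.097/0.189 = 0.51323.
P(Grade=B) = 0.142 + 0.142 + 0.074 = 0.358; P(Cohort=C3 | Grade=B) = 0.074/0.358 = 0.20670.
Difference = 0.3065.

0.3065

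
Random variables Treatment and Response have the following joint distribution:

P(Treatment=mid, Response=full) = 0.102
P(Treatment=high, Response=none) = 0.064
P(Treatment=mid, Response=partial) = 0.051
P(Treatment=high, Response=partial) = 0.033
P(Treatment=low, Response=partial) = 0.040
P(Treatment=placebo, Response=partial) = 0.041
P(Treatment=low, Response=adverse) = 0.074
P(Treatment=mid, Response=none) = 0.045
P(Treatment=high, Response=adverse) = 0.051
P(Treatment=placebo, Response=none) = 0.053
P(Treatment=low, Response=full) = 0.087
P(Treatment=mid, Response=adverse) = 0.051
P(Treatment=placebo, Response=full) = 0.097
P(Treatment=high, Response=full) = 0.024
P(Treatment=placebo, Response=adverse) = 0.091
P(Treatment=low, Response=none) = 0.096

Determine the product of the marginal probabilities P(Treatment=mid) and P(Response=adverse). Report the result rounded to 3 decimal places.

0.066

P(Treatment=mid) = 0.045 + 0.051 + 0.102 + 0.051 = 0.249.
P(Response=adverse) = 0.091 + 0.074 + 0.051 + 0.051 = 0.267.
Product: 0.249 × 0.267 = 0.066.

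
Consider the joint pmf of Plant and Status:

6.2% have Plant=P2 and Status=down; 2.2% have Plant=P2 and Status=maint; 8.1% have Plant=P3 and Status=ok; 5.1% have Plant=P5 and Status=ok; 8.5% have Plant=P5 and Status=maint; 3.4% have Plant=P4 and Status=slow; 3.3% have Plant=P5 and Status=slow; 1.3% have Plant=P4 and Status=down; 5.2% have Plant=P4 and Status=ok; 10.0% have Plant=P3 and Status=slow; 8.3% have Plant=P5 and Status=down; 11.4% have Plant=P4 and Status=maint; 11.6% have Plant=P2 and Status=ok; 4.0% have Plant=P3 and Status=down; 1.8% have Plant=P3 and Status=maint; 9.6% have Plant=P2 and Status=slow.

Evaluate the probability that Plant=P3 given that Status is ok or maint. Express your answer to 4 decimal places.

P(Status=ok) = 0.116 + 0.081 + 0.052 + 0.051 = 0.300.
P(Status=maint) = 0.022 + 0.018 + 0.114 + 0.085 = 0.239.
P(Status ∈ {ok, maint}) = 0.300 + 0.239 = 0.539; P(Plant=P3, Status ∈ {ok, maint}) = 0.081 + 0.018 = 0.099.
P(Plant=P3 | Status ∈ {ok, maint}) = 0.099/0.539 = 0.1837.

0.1837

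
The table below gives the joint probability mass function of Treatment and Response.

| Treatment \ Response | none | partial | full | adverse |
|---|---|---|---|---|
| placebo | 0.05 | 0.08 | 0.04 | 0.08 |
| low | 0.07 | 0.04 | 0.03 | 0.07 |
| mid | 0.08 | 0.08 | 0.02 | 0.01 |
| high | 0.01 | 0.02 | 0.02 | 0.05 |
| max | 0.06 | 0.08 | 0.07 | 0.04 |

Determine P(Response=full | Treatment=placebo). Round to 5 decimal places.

0.16000

P(Treatment=placebo) = 0.05 + 0.08 + 0.04 + 0.08 = 0.25.
P(Response=full | Treatment=placebo) = 0.04/0.25 = 0.16000.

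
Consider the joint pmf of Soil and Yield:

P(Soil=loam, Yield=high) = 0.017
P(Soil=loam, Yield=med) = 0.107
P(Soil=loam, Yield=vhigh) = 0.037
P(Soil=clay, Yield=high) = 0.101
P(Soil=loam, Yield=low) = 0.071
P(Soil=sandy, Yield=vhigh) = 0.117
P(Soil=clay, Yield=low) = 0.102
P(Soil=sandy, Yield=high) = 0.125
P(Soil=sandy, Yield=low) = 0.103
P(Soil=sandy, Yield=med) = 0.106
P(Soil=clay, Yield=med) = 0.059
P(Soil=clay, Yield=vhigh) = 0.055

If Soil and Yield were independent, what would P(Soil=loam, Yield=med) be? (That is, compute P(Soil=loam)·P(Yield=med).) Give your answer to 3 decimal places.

P(Soil=loam) = 0.071 + 0.107 + 0.017 + 0.037 = 0.232.
P(Yield=med) = 0.106 + 0.107 + 0.059 = 0.272.
Product: 0.232 × 0.272 = 0.063.

0.063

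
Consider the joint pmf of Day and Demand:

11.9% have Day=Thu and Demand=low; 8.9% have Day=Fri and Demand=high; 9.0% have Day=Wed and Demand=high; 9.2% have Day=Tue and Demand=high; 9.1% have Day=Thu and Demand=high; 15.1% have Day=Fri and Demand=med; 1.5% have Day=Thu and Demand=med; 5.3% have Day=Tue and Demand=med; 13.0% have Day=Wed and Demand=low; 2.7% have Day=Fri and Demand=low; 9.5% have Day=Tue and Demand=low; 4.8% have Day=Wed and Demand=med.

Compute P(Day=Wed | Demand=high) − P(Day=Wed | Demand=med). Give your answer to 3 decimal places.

0.069

P(Demand=high) = 0.092 + 0.090 + 0.091 + 0.089 = 0.362; P(Day=Wed | Demand=high) = 0.090/0.362 = 0.2486.
P(Demand=med) = 0.053 + 0.048 + 0.015 + 0.151 = 0.267; P(Day=Wed | Demand=med) = 0.048/0.267 = 0.1798.
Difference = 0.069.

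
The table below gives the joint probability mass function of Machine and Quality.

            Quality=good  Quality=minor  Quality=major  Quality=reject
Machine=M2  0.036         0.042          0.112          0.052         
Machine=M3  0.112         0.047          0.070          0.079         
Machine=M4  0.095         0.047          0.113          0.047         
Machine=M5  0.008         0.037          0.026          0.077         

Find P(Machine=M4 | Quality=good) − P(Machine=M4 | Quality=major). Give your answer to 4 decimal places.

0.0265

P(Quality=good) = 0.036 + 0.112 + 0.095 + 0.008 = 0.251; P(Machine=M4 | Quality=good) = 0.095/0.251 = 0.37849.
P(Quality=major) = 0.112 + 0.070 + 0.113 + 0.026 = 0.321; P(Machine=M4 | Quality=major) = 0.113/0.321 = 0.35202.
Difference = 0.0265.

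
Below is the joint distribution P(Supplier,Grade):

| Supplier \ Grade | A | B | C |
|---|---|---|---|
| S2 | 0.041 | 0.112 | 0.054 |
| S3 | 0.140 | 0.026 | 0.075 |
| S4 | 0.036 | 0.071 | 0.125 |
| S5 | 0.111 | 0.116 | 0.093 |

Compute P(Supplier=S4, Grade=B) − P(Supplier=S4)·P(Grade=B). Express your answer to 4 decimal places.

P(Supplier=S4) = 0.036 + 0.071 + 0.125 = 0.232.
P(Grade=B) = 0.112 + 0.026 + 0.071 + 0.116 = 0.325.
P(Supplier=S4, Grade=B) − P(Supplier=S4)P(Grade=B) = 0.071 − 0.232×0.325 = -0.0044.

-0.0044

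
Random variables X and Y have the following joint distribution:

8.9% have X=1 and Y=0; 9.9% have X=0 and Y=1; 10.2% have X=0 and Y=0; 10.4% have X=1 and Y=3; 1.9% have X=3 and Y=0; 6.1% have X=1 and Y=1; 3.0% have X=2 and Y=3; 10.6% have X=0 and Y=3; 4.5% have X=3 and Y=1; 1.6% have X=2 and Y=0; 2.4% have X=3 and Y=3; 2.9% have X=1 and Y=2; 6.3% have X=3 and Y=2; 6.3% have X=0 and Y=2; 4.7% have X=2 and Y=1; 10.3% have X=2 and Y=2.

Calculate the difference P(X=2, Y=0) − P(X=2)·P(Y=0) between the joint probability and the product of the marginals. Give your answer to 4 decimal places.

P(X=2) = 0.016 + 0.047 + 0.103 + 0.030 = 0.196.
P(Y=0) = 0.102 + 0.089 + 0.016 + 0.019 = 0.226.
P(X=2, Y=0) − P(X=2)P(Y=0) = 0.016 − 0.196×0.226 = -0.0283.

-0.0283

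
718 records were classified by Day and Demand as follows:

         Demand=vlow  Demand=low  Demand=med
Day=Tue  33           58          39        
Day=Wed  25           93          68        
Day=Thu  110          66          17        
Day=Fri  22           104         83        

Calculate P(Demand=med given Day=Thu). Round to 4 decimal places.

0.0881

Total with Day=Thu: 110 + 66 + 17 = 193.
P(Demand=med | Day=Thu) = 17/193 = 0.0881.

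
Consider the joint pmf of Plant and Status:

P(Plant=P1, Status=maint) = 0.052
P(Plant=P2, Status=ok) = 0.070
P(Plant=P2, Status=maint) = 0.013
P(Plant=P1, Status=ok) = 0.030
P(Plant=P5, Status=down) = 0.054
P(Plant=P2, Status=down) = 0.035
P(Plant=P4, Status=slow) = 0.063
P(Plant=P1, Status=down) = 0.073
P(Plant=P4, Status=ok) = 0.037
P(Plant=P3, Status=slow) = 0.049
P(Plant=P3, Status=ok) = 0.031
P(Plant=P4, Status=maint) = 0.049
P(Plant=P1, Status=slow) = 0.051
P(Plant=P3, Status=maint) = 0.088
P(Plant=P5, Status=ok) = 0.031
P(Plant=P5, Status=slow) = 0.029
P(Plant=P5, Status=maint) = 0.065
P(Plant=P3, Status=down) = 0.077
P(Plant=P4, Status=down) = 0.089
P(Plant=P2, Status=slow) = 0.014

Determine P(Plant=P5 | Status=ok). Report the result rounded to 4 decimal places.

0.1558

P(Status=ok) = 0.030 + 0.070 + 0.031 + 0.037 + 0.031 = 0.199.
P(Plant=P5 | Status=ok) = 0.031/0.199 = 0.1558.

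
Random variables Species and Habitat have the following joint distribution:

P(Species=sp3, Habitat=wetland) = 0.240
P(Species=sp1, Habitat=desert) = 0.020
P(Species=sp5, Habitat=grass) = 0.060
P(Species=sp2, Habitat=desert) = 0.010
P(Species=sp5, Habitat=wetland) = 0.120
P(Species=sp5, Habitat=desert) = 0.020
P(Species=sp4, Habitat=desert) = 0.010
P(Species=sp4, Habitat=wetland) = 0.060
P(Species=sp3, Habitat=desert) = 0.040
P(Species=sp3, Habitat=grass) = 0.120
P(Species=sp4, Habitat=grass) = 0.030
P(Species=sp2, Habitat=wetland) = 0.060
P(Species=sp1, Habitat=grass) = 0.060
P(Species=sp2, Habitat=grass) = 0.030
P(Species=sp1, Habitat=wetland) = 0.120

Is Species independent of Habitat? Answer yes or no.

yes

Every cell satisfies P(Species,Habitat) = P(Species)·P(Habitat). For instance P(Species=sp5) = 0.200, P(Habitat=wetland) = 0.600, and 0.200×0.600 = 0.120 matches the joint entry. So Species and Habitat are independent.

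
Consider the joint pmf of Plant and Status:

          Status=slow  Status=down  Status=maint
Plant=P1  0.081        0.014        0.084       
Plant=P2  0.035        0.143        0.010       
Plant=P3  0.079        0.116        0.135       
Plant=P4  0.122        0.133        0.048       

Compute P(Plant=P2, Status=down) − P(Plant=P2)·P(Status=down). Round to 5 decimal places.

0.06667

P(Plant=P2) = 0.035 + 0.143 + 0.010 = 0.188.
P(Status=down) = 0.014 + 0.143 + 0.116 + 0.133 = 0.406.
P(Plant=P2, Status=down) − P(Plant=P2)P(Status=down) = 0.143 − 0.188×0.406 = 0.06667.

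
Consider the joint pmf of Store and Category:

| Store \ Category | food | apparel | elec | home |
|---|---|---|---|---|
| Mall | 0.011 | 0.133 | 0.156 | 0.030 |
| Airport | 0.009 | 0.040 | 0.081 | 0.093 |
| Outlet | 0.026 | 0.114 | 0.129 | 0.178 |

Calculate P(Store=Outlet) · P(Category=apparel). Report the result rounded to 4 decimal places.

P(Store=Outlet) = 0.026 + 0.114 + 0.129 + 0.178 = 0.447.
P(Category=apparel) = 0.133 + 0.040 + 0.114 = 0.287.
Product: 0.447 × 0.287 = 0.1283.

0.1283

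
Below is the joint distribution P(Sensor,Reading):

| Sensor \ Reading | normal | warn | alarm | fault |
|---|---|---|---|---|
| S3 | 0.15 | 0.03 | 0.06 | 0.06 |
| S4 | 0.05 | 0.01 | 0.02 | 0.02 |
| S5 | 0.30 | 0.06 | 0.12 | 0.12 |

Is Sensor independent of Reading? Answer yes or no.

yes

Every cell satisfies P(Sensor,Reading) = P(Sensor)·P(Reading). For instance P(Sensor=S3) = 0.30, P(Reading=normal) = 0.50, and 0.30×0.50 = 0.15 matches the joint entry. So Sensor and Reading are independent.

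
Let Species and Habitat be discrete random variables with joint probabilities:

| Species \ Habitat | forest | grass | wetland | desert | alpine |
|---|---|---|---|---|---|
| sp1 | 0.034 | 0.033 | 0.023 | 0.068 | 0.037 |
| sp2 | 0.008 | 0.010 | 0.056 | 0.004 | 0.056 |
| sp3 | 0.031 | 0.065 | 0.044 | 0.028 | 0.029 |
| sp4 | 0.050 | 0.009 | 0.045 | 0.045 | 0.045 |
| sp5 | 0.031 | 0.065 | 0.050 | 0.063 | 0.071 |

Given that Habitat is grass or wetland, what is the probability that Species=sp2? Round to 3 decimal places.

P(Habitat=grass) = 0.033 + 0.010 + 0.065 + 0.009 + 0.065 = 0.182.
P(Habitat=wetland) = 0.023 + 0.056 + 0.044 + 0.045 + 0.050 = 0.218.
P(Habitat ∈ {grass, wetland}) = 0.182 + 0.218 = 0.400; P(Species=sp2, Habitat ∈ {grass, wetland}) = 0.010 + 0.056 = 0.066.
P(Species=sp2 | Habitat ∈ {grass, wetland}) = 0.066/0.400 = 0.165.

0.165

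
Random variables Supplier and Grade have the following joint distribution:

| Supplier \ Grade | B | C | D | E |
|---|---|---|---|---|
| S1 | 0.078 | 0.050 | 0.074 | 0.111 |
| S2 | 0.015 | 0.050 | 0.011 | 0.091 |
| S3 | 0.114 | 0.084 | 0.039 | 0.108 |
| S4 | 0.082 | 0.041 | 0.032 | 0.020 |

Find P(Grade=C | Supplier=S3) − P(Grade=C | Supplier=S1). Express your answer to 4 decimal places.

0.0837

P(Supplier=S3) = 0.114 + 0.084 + 0.039 + 0.108 = 0.345; P(Grade=C | Supplier=S3) = 0.084/0.345 = 0.24348.
P(Supplier=S1) = 0.078 + 0.050 + 0.074 + 0.111 = 0.313; P(Grade=C | Supplier=S1) = 0.050/0.313 = 0.15974.
Difference = 0.0837.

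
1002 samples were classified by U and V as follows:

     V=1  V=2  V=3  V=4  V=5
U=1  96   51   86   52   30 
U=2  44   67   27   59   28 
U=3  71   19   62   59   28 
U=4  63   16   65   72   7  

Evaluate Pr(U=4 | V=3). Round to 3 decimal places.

Total with V=3: 86 + 27 + 62 + 65 = 240.
P(U=4 | V=3) = 65/240 = 0.271.

0.271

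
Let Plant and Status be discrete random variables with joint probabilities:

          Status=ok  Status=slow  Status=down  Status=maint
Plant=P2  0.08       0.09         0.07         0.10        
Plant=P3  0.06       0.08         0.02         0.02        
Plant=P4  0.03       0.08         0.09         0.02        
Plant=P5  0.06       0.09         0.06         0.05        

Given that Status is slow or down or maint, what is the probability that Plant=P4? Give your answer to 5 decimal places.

P(Status=slow) = 0.09 + 0.08 + 0.08 + 0.09 = 0.34.
P(Status=down) = 0.07 + 0.02 + 0.09 + 0.06 = 0.24.
P(Status=maint) = 0.10 + 0.02 + 0.02 + 0.05 = 0.19.
P(Status ∈ {slow, down, maint}) = 0.34 + 0.24 + 0.19 = 0.77; P(Plant=P4, Status ∈ {slow, down, maint}) = 0.08 + 0.09 + 0.02 = 0.19.
P(Plant=P4 | Status ∈ {slow, down, maint}) = 0.19/0.77 = 0.24675.

0.24675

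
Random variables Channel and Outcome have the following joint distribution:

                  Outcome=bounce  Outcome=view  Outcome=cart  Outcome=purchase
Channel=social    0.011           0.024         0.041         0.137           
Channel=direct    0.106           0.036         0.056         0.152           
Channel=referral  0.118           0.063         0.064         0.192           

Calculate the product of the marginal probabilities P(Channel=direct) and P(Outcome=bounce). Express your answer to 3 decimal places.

0.082

P(Channel=direct) = 0.106 + 0.036 + 0.056 + 0.152 = 0.350.
P(Outcome=bounce) = 0.011 + 0.106 + 0.118 = 0.235.
Product: 0.350 × 0.235 = 0.082.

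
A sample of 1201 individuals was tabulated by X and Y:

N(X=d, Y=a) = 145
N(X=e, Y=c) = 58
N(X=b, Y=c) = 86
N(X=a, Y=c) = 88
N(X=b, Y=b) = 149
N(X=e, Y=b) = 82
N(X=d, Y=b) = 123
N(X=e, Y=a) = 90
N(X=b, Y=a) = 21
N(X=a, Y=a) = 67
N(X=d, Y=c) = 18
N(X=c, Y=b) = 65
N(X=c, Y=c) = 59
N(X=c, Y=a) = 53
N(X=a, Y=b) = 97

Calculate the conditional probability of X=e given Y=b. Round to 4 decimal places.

0.1589

Total with Y=b: 97 + 149 + 65 + 123 + 82 = 516.
P(X=e | Y=b) = 82/516 = 0.1589.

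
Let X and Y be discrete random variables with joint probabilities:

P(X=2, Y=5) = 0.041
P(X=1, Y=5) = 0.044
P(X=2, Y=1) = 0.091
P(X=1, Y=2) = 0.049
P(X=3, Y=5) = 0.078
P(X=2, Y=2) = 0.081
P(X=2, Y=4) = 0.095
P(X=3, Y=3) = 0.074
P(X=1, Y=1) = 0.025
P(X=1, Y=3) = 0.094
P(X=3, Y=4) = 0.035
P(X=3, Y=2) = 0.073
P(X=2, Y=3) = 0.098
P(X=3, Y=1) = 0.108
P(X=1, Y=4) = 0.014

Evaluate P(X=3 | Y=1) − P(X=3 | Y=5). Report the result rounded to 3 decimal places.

0.004

P(Y=1) = 0.025 + 0.091 + 0.108 = 0.224; P(X=3 | Y=1) = 0.108/0.224 = 0.4821.
P(Y=5) = 0.044 + 0.041 + 0.078 = 0.163; P(X=3 | Y=5) = 0.078/0.163 = 0.4785.
Difference = 0.004.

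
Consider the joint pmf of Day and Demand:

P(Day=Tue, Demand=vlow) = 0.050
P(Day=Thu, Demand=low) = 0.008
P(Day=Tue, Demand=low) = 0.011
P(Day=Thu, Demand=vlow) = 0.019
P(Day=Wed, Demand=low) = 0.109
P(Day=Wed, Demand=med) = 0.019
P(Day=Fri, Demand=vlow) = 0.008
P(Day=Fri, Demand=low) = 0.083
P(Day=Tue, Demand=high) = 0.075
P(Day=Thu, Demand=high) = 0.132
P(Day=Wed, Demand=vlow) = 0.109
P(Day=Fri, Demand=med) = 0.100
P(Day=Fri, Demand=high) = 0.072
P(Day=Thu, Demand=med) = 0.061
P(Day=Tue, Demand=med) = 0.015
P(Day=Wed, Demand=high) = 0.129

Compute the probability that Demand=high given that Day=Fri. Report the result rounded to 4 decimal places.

0.2738

P(Day=Fri) = 0.008 + 0.083 + 0.100 + 0.072 = 0.263.
P(Demand=high | Day=Fri) = 0.072/0.263 = 0.2738.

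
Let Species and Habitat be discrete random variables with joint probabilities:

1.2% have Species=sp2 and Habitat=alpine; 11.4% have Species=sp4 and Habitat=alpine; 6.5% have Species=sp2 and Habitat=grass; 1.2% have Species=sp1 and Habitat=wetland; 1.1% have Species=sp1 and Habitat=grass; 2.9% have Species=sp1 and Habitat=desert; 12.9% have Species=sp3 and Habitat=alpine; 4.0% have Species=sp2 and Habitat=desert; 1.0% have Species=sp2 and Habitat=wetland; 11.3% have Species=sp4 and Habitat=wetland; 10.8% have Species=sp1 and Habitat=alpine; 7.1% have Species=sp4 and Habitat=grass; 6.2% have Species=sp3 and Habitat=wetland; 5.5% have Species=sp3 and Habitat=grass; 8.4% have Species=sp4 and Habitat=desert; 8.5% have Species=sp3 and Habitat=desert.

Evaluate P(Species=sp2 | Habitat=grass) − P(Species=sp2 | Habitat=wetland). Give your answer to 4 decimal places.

P(Habitat=grass) = 0.011 + 0.065 + 0.055 + 0.071 = 0.202; P(Species=sp2 | Habitat=grass) = 0.065/0.202 = 0.32178.
P(Habitat=wetland) = 0.012 + 0.010 + 0.062 + 0.113 = 0.197; P(Species=sp2 | Habitat=wetland) = 0.010/0.197 = 0.05076.
Difference = 0.2710.

0.2710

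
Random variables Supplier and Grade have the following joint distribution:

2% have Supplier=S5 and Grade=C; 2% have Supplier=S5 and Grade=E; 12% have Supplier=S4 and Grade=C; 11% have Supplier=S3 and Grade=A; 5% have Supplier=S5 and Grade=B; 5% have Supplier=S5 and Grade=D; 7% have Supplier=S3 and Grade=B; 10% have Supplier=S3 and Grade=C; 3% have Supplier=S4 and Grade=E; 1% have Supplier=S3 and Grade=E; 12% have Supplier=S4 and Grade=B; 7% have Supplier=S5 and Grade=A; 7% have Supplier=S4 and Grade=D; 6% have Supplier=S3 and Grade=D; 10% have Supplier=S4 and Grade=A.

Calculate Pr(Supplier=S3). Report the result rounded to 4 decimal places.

P(Supplier=S3) = 0.11 + 0.07 + 0.10 + 0.06 + 0.01 = 0.35.

0.3500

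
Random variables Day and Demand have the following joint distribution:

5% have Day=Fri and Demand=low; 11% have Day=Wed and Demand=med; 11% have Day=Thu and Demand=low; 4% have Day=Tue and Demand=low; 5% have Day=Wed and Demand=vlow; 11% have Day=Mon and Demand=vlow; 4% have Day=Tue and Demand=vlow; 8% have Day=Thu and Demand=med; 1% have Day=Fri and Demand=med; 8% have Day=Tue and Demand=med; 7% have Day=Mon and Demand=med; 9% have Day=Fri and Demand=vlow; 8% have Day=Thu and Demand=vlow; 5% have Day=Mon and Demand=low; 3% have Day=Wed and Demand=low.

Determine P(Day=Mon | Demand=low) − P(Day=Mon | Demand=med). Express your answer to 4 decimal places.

-0.0214

P(Demand=low) = 0.05 + 0.04 + 0.03 + 0.11 + 0.05 = 0.28; P(Day=Mon | Demand=low) = 0.05/0.28 = 0.17857.
P(Demand=med) = 0.07 + 0.08 + 0.11 + 0.08 + 0.01 = 0.35; P(Day=Mon | Demand=med) = 0.07/0.35 = 0.20000.
Difference = -0.0214.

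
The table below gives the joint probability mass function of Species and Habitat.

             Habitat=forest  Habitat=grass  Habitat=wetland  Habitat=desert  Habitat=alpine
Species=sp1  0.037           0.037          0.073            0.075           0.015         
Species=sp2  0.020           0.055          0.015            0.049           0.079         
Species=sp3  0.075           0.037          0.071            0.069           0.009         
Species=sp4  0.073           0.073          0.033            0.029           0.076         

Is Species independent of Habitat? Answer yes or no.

no

P(Species=sp2) = 0.218 and P(Habitat=alpine) = 0.179, so their product is 0.03902, but P(Species=sp2, Habitat=alpine) = 0.079. Since these differ, Species and Habitat are not independent.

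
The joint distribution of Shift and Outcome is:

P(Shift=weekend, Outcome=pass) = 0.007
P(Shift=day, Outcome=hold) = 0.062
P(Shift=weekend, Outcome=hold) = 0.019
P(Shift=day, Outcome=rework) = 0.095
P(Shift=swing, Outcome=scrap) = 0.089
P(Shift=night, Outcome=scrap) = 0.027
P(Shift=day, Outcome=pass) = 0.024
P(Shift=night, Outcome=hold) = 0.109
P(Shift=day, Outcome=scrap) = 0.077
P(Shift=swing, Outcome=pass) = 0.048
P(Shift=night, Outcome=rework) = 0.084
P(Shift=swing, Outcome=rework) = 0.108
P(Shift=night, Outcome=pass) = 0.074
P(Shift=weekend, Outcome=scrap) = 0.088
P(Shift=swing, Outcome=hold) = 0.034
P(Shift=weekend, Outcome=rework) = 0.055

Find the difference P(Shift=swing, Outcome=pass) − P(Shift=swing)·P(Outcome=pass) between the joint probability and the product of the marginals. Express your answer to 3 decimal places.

0.005

P(Shift=swing) = 0.048 + 0.108 + 0.089 + 0.034 = 0.279.
P(Outcome=pass) = 0.024 + 0.048 + 0.074 + 0.007 = 0.153.
P(Shift=swing, Outcome=pass) − P(Shift=swing)P(Outcome=pass) = 0.048 − 0.279×0.153 = 0.005.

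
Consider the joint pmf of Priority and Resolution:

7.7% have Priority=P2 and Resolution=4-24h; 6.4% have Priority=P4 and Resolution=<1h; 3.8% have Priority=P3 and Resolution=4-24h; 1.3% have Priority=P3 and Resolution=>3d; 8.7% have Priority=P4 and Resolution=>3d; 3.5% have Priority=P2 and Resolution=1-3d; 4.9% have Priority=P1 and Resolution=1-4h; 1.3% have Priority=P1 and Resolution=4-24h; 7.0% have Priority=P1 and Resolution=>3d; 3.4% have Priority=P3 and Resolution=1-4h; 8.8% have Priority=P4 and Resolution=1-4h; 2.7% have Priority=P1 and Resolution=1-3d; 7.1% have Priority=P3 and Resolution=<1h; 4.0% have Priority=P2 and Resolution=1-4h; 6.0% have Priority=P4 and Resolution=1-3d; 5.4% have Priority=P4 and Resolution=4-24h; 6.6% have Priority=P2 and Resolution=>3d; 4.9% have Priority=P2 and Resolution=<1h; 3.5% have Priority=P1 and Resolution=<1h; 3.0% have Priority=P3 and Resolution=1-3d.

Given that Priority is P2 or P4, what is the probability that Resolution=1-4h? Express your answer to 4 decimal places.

P(Priority=P2) = 0.049 + 0.040 + 0.077 + 0.035 + 0.066 = 0.267.
P(Priority=P4) = 0.064 + 0.088 + 0.054 + 0.060 + 0.087 = 0.353.
P(Priority ∈ {P2, P4}) = 0.267 + 0.353 = 0.620; P(Resolution=1-4h, Priority ∈ {P2, P4}) = 0.040 + 0.088 = 0.128.
P(Resolution=1-4h | Priority ∈ {P2, P4}) = 0.128/0.620 = 0.2065.

0.2065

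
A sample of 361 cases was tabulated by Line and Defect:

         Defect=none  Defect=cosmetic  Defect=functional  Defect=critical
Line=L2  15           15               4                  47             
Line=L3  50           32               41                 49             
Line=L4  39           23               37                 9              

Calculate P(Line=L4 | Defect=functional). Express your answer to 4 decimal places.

0.4512

Total with Defect=functional: 4 + 41 + 37 = 82.
P(Line=L4 | Defect=functional) = 37/82 = 0.4512.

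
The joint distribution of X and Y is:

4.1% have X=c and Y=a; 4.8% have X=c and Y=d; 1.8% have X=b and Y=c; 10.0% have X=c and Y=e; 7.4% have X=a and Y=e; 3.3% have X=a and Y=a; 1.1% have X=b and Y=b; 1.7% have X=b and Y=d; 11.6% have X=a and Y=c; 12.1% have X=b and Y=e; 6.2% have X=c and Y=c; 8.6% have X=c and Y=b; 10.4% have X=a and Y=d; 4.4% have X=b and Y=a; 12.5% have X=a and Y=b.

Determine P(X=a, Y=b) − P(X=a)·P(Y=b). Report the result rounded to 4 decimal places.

0.0247

P(X=a) = 0.033 + 0.125 + 0.116 + 0.104 + 0.074 = 0.452.
P(Y=b) = 0.125 + 0.011 + 0.086 = 0.222.
P(X=a, Y=b) − P(X=a)P(Y=b) = 0.125 − 0.452×0.222 = 0.0247.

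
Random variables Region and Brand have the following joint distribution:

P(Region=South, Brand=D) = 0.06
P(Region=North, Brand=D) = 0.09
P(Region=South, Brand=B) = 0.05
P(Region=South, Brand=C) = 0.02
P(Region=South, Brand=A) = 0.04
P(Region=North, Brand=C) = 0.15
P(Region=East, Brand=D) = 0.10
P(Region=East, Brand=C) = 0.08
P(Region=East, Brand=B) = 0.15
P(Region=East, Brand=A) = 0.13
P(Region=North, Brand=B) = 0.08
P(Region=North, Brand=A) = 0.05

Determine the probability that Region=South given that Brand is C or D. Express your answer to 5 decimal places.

P(Brand=C) = 0.15 + 0.02 + 0.08 = 0.25.
P(Brand=D) = 0.09 + 0.06 + 0.10 = 0.25.
P(Brand ∈ {C, D}) = 0.25 + 0.25 = 0.50; P(Region=South, Brand ∈ {C, D}) = 0.02 + 0.06 = 0.08.
P(Region=South | Brand ∈ {C, D}) = 0.08/0.50 = 0.16000.

0.16000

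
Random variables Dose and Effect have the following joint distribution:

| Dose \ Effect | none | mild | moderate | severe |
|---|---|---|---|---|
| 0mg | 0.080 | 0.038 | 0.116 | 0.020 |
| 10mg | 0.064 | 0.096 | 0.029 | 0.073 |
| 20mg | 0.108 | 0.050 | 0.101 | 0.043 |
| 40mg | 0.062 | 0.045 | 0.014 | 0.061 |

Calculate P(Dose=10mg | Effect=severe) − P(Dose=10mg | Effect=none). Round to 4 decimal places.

P(Effect=severe) = 0.020 + 0.073 + 0.043 + 0.061 = 0.197; P(Dose=10mg | Effect=severe) = 0.073/0.197 = 0.37056.
P(Effect=none) = 0.080 + 0.064 + 0.108 + 0.062 = 0.314; P(Dose=10mg | Effect=none) = 0.064/0.314 = 0.20382.
Difference = 0.1667.

0.1667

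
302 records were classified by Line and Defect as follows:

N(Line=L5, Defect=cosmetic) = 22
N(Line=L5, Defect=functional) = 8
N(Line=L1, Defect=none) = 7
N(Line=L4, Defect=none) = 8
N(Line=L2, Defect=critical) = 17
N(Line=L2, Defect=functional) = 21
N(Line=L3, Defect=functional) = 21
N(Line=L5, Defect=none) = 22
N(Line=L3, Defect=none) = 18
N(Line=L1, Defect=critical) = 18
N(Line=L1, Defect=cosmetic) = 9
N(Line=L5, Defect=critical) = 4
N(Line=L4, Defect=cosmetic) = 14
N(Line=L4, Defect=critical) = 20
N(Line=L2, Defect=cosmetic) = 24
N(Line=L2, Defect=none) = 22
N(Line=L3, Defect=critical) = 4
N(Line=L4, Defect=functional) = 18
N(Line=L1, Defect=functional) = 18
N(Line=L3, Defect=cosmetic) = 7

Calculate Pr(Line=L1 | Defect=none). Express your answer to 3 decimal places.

0.091

Total with Defect=none: 7 + 22 + 18 + 8 + 22 = 77.
P(Line=L1 | Defect=none) = 7/77 = 0.091.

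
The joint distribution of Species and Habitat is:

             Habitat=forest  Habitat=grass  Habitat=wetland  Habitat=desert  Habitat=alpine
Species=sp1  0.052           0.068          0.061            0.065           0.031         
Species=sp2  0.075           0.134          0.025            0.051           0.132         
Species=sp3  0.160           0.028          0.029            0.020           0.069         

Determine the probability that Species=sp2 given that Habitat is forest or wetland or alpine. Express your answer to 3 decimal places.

0.366

P(Habitat=forest) = 0.052 + 0.075 + 0.160 = 0.287.
P(Habitat=wetland) = 0.061 + 0.025 + 0.029 = 0.115.
P(Habitat=alpine) = 0.031 + 0.132 + 0.069 = 0.232.
P(Habitat ∈ {forest, wetland, alpine}) = 0.287 + 0.115 + 0.232 = 0.634; P(Species=sp2, Habitat ∈ {forest, wetland, alpine}) = 0.075 + 0.025 + 0.132 = 0.232.
P(Species=sp2 | Habitat ∈ {forest, wetland, alpine}) = 0.232/0.634 = 0.366.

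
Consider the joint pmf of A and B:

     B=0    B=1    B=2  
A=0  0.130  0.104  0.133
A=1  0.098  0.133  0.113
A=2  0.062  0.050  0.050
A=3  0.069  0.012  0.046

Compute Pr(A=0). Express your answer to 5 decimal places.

0.36700

P(A=0) = 0.130 + 0.104 + 0.133 = 0.367.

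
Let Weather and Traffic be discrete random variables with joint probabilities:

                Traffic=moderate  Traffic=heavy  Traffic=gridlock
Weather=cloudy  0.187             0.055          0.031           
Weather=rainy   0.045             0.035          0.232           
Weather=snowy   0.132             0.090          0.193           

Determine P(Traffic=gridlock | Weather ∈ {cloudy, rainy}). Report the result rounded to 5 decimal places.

0.44957

P(Weather=cloudy) = 0.187 + 0.055 + 0.031 = 0.273.
P(Weather=rainy) = 0.045 + 0.035 + 0.232 = 0.312.
P(Weather ∈ {cloudy, rainy}) = 0.273 + 0.312 = 0.585; P(Traffic=gridlock, Weather ∈ {cloudy, rainy}) = 0.031 + 0.232 = 0.263.
P(Traffic=gridlock | Weather ∈ {cloudy, rainy}) = 0.263/0.585 = 0.44957.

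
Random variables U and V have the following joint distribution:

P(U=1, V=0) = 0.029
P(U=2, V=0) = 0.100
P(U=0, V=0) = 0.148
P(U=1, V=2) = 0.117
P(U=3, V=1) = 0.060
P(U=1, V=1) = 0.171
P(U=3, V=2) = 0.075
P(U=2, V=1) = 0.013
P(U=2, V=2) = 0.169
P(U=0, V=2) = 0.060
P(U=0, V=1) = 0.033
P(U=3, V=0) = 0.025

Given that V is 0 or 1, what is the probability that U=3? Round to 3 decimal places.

0.147

P(V=0) = 0.148 + 0.029 + 0.100 + 0.025 = 0.302.
P(V=1) = 0.033 + 0.171 + 0.013 + 0.060 = 0.277.
P(V ∈ {0, 1}) = 0.302 + 0.277 = 0.579; P(U=3, V ∈ {0, 1}) = 0.025 + 0.060 = 0.085.
P(U=3 | V ∈ {0, 1}) = 0.085/0.579 = 0.147.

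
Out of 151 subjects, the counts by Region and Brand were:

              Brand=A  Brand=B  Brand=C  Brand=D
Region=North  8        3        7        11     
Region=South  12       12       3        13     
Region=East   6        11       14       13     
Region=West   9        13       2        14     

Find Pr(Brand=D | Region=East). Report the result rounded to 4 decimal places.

0.2955

Total with Region=East: 6 + 11 + 14 + 13 = 44.
P(Brand=D | Region=East) = 13/44 = 0.2955.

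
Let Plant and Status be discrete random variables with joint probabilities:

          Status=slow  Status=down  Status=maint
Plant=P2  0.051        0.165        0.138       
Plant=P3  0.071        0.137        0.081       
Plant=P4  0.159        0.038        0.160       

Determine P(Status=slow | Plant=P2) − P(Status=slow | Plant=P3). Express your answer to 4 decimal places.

P(Plant=P2) = 0.051 + 0.165 + 0.138 = 0.354; P(Status=slow | Plant=P2) = 0.051/0.354 = 0.14407.
P(Plant=P3) = 0.071 + 0.137 + 0.081 = 0.289; P(Status=slow | Plant=P3) = 0.071/0.289 = 0.24567.
Difference = -0.1016.

-0.1016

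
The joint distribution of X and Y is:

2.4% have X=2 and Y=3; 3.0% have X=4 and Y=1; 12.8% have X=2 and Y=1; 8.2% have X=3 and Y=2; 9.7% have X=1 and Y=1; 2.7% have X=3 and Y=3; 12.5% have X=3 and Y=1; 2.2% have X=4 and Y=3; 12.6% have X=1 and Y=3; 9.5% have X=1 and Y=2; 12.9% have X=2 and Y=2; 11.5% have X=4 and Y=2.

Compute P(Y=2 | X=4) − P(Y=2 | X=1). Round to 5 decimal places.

P(X=4) = 0.030 + 0.115 + 0.022 = 0.167; P(Y=2 | X=4) = 0.115/0.167 = 0.688623.
P(X=1) = 0.097 + 0.095 + 0.126 = 0.318; P(Y=2 | X=1) = 0.095/0.318 = 0.298742.
Difference = 0.38988.

0.38988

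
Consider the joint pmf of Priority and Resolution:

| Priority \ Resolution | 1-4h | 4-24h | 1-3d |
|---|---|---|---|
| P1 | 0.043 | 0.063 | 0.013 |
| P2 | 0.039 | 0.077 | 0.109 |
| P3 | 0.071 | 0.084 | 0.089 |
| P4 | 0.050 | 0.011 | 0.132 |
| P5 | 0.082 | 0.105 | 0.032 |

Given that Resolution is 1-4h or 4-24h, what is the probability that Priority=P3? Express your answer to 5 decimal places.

0.24800

P(Resolution=1-4h) = 0.043 + 0.039 + 0.071 + 0.050 + 0.082 = 0.285.
P(Resolution=4-24h) = 0.063 + 0.077 + 0.084 + 0.011 + 0.105 = 0.340.
P(Resolution ∈ {1-4h, 4-24h}) = 0.285 + 0.340 = 0.625; P(Priority=P3, Resolution ∈ {1-4h, 4-24h}) = 0.071 + 0.084 = 0.155.
P(Priority=P3 | Resolution ∈ {1-4h, 4-24h}) = 0.155/0.625 = 0.24800.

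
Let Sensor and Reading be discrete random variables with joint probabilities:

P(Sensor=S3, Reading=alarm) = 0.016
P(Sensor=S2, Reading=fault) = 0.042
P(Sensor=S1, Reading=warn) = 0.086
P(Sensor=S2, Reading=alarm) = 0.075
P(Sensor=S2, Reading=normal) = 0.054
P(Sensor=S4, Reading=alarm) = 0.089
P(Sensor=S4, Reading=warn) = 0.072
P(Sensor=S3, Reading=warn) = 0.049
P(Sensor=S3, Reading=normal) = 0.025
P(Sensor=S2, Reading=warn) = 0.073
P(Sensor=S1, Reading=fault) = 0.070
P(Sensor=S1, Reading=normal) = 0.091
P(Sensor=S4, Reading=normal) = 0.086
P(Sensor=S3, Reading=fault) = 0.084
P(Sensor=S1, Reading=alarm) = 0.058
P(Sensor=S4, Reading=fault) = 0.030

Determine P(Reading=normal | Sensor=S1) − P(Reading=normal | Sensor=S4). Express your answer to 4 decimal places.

P(Sensor=S1) = 0.091 + 0.086 + 0.058 + 0.070 = 0.305; P(Reading=normal | Sensor=S1) = 0.091/0.305 = 0.29836.
P(Sensor=S4) = 0.086 + 0.072 + 0.089 + 0.030 = 0.277; P(Reading=normal | Sensor=S4) = 0.086/0.277 = 0.31047.
Difference = -0.0121.

-0.0121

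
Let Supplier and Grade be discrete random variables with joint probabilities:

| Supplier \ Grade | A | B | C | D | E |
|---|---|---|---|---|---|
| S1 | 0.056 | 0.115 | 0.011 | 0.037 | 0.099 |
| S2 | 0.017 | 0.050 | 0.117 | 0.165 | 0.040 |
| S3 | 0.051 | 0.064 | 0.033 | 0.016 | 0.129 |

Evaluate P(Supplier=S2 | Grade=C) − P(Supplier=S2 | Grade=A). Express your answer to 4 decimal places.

0.5896

P(Grade=C) = 0.011 + 0.117 + 0.033 = 0.161; P(Supplier=S2 | Grade=C) = 0.117/0.161 = 0.72671.
P(Grade=A) = 0.056 + 0.017 + 0.051 = 0.124; P(Supplier=S2 | Grade=A) = 0.017/0.124 = 0.13710.
Difference = 0.5896.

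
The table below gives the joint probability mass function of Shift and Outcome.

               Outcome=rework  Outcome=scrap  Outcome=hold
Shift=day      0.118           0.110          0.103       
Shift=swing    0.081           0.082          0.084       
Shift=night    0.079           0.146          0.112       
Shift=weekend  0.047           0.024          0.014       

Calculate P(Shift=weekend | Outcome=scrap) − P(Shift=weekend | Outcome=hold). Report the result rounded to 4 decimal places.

P(Outcome=scrap) = 0.110 + 0.082 + 0.146 + 0.024 = 0.362; P(Shift=weekend | Outcome=scrap) = 0.024/0.362 = 0.06630.
P(Outcome=hold) = 0.103 + 0.084 + 0.112 + 0.014 = 0.313; P(Shift=weekend | Outcome=hold) = 0.014/0.313 = 0.04473.
Difference = 0.0216.

0.0216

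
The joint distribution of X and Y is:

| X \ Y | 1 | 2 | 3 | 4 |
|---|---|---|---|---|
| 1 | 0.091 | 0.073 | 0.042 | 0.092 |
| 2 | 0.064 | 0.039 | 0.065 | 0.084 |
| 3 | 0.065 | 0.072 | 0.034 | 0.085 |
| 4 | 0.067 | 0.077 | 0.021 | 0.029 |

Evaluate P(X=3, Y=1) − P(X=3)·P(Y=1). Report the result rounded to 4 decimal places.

P(X=3) = 0.065 + 0.072 + 0.034 + 0.085 = 0.256.
P(Y=1) = 0.091 + 0.064 + 0.065 + 0.067 = 0.287.
P(X=3, Y=1) − P(X=3)P(Y=1) = 0.065 − 0.256×0.287 = -0.0085.

-0.0085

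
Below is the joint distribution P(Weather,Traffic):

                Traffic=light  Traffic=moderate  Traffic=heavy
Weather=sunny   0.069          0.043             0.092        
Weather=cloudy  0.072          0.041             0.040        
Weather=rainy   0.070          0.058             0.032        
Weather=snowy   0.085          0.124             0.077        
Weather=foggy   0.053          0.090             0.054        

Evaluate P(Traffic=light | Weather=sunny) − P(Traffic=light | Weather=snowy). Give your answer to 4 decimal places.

P(Weather=sunny) = 0.069 + 0.043 + 0.092 = 0.204; P(Traffic=light | Weather=sunny) = 0.069/0.204 = 0.33824.
P(Weather=snowy) = 0.085 + 0.124 + 0.077 = 0.286; P(Traffic=light | Weather=snowy) = 0.085/0.286 = 0.29720.
Difference = 0.0410.

0.0410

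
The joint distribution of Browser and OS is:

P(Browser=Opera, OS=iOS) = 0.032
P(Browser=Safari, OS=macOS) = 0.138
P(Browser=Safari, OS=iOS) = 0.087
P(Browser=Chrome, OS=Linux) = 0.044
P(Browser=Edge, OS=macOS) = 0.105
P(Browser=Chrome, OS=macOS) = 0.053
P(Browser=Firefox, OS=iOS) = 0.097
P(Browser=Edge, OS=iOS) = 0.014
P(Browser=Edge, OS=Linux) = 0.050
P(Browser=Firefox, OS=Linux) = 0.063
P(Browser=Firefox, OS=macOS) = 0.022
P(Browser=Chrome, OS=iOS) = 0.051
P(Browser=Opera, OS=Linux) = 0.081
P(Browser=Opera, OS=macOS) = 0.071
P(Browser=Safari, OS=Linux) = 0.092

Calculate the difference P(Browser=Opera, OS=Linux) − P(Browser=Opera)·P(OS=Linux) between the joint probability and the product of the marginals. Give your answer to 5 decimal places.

P(Browser=Opera) = 0.071 + 0.081 + 0.032 = 0.184.
P(OS=Linux) = 0.044 + 0.063 + 0.092 + 0.050 + 0.081 = 0.330.
P(Browser=Opera, OS=Linux) − P(Browser=Opera)P(OS=Linux) = 0.081 − 0.184×0.330 = 0.02028.

0.02028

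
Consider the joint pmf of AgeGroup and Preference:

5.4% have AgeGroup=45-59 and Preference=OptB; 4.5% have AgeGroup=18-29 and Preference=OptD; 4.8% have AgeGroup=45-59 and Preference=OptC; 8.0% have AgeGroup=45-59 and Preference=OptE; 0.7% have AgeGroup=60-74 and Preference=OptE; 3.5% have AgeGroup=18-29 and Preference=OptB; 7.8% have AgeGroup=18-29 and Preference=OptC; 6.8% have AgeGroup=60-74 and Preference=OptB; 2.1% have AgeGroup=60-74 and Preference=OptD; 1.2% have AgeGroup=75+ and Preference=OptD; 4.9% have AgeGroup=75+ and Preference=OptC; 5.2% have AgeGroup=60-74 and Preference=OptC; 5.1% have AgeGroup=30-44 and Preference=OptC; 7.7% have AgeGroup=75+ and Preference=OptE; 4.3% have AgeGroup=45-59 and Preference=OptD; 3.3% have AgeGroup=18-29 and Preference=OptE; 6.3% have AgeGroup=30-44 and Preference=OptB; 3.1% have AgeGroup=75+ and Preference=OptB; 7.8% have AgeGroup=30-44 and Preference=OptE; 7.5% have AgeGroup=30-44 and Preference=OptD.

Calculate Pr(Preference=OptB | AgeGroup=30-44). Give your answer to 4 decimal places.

0.2360

P(AgeGroup=30-44) = 0.063 + 0.051 + 0.075 + 0.078 = 0.267.
P(Preference=OptB | AgeGroup=30-44) = 0.063/0.267 = 0.2360.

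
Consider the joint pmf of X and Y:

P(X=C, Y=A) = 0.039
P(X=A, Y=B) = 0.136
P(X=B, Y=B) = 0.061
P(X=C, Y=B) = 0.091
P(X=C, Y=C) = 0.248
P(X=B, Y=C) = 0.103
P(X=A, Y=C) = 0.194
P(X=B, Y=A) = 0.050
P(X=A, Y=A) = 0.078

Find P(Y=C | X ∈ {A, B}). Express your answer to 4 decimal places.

P(X=A) = 0.078 + 0.136 + 0.194 = 0.408.
P(X=B) = 0.050 + 0.061 + 0.103 = 0.214.
P(X ∈ {A, B}) = 0.408 + 0.214 = 0.622; P(Y=C, X ∈ {A, B}) = 0.194 + 0.103 = 0.297.
P(Y=C | X ∈ {A, B}) = 0.297/0.622 = 0.4775.

0.4775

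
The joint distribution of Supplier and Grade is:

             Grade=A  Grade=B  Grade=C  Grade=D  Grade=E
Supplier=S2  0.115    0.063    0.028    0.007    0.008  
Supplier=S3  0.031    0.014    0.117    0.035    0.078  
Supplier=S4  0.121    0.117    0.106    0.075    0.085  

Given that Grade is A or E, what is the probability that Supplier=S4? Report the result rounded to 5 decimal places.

P(Grade=A) = 0.115 + 0.031 + 0.121 = 0.267.
P(Grade=E) = 0.008 + 0.078 + 0.085 = 0.171.
P(Grade ∈ {A, E}) = 0.267 + 0.171 = 0.438; P(Supplier=S4, Grade ∈ {A, E}) = 0.121 + 0.085 = 0.206.
P(Supplier=S4 | Grade ∈ {A, E}) = 0.206/0.438 = 0.47032.

0.47032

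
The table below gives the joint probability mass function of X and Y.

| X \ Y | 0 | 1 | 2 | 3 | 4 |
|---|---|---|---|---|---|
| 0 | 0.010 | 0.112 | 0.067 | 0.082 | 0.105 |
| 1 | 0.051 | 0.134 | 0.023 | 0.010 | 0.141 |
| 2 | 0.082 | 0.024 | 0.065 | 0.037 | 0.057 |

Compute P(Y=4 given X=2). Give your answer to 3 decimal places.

0.215

P(X=2) = 0.082 + 0.024 + 0.065 + 0.037 + 0.057 = 0.265.
P(Y=4 | X=2) = 0.057/0.265 = 0.215.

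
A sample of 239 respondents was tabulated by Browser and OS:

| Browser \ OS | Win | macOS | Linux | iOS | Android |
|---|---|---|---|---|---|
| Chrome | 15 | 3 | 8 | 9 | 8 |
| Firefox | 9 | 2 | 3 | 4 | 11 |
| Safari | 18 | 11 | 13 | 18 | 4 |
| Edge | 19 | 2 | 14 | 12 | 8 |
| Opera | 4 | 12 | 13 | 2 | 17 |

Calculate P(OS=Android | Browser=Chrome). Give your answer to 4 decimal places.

Total with Browser=Chrome: 15 + 3 + 8 + 9 + 8 = 43.
P(OS=Android | Browser=Chrome) = 8/43 = 0.1860.

0.1860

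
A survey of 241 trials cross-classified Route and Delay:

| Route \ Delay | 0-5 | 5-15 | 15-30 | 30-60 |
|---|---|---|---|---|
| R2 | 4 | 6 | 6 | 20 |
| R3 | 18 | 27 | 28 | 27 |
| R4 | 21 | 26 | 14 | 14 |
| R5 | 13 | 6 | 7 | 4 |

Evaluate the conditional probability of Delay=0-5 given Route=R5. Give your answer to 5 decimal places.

Total with Route=R5: 13 + 6 + 7 + 4 = 30.
P(Delay=0-5 | Route=R5) = 13/30 = 0.43333.

0.43333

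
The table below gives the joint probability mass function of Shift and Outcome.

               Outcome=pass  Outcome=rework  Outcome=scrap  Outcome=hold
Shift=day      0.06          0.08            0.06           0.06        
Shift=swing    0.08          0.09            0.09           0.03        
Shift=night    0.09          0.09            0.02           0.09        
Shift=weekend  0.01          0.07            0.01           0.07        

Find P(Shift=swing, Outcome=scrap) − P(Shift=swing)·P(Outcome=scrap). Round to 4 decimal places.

0.0378

P(Shift=swing) = 0.08 + 0.09 + 0.09 + 0.03 = 0.29.
P(Outcome=scrap) = 0.06 + 0.09 + 0.02 + 0.01 = 0.18.
P(Shift=swing, Outcome=scrap) − P(Shift=swing)P(Outcome=scrap) = 0.09 − 0.29×0.18 = 0.0378.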